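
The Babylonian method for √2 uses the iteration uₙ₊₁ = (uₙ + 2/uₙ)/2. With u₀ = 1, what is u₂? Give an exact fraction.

17/12

u₁ = (1 + 2/1)/2 = 3/2.
u₂ = (3/2 + 2/(3/2))/2 = 17/12.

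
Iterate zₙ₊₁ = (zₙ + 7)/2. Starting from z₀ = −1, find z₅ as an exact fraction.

27/4

z₁ = ((−1) + 7)/2 = 3.
z₂ = (3 + 7)/2 = 5.
z₃ = (5 + 7)/2 = 6.
z₄ = (6 + 7)/2 = 13/2.
z₅ = ((13/2) + 7)/2 = 27/4.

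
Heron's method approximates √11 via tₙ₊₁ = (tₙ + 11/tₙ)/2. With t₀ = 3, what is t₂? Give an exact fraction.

199/60

t₁ = (3 + 11/3)/2 = 10/3.
t₂ = (10/3 + 11/(10/3))/2 = 199/60.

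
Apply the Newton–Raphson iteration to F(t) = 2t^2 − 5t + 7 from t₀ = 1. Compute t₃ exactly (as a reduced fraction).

2123/1455

F'(t) = 4t − 5.
F(1) = 4, F'(1) = −1, so t₁ = 1 − 4/(−1) = 5.
F(5) = 32, F'(5) = 15, so t₂ = 5 − 32/15 = 43/15.
F(43/15) = 2048/225, F'(43/15) = 97/15, so t₃ = (43/15) − (2048/225)/(97/15) = 2123/1455.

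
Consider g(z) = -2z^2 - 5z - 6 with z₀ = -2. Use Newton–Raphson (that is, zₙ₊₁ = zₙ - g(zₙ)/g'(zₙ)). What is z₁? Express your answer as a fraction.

-2/3

g'(z) = -4z - 5.
g(-2) = -4, g'(-2) = 3, so z₁ = (-2) - (-4)/3 = -2/3.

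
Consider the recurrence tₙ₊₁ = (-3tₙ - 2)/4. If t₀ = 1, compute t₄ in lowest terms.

t₁ = (-3·1 - 2)/4 = -5/4.
t₂ = (-3·(-5/4) - 2)/4 = 7/16.
t₃ = (-3·(7/16) - 2)/4 = -53/64.
t₄ = (-3·(-53/64) - 2)/4 = 31/256.

31/256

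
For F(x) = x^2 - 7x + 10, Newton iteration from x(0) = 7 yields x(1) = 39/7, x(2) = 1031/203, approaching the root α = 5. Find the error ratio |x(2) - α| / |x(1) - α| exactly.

x(1) - α = 39/7 - 5 = 4/7, so |x(1) - α| = 4/7.
x(2) - α = 1031/203 - 5 = 16/203, so |x(2) - α| = 16/203.
Ratio = (16/203) / (4/7) = 4/29.

4/29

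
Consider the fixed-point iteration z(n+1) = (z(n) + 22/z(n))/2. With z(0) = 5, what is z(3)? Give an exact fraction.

38878481/8288920

z(1) = (5 + 22/5)/2 = 47/10.
z(2) = (47/10 + 22/(47/10))/2 = 4409/940.
z(3) = (4409/940 + 22/(4409/940))/2 = 38878481/8288920.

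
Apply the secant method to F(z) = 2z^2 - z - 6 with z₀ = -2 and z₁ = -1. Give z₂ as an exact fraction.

F(-2) = 4, F(-1) = -3. z₂ = (-1) - (-3)·((-1) - (-2))/((-3) - 4) = -10/7.

-10/7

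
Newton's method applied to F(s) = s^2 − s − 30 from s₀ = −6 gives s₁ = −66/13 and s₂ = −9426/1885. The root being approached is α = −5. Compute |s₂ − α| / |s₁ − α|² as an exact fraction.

s₁ − α = −66/13 − (−5) = −66/13 + 5 = −1/13, so |s₁ − α| = 1/13.
s₂ − α = −9426/1885 − (−5) = −9426/1885 + 5 = −1/1885, so |s₂ − α| = 1/1885.
|s₁ − α|² = 1/169.
Ratio = (1/1885) / (1/169) = 13/145.

13/145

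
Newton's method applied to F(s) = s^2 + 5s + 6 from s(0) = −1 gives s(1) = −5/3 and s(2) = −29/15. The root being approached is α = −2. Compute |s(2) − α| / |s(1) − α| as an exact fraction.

s(1) − α = −5/3 − (−2) = −5/3 + 2 = 1/3, so |s(1) − α| = 1/3.
s(2) − α = −29/15 − (−2) = −29/15 + 2 = 1/15, so |s(2) − α| = 1/15.
Ratio = (1/15) / (1/3) = 1/5.

1/5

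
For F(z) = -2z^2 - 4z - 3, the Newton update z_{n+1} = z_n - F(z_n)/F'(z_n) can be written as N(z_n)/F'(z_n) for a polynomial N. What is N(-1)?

1

F'(z) = -4z - 4.
N(z) = z·F'(z) - F(z) = z·(-4z - 4) - (-2z^2 - 4z - 3) = -2z^2 + 3.
N(-1) = 1.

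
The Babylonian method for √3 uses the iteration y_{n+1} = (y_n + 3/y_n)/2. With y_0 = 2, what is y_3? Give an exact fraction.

y_1 = (2 + 3/2)/2 = 7/4.
y_2 = (7/4 + 3/(7/4))/2 = 97/56.
y_3 = (97/56 + 3/(97/56))/2 = 18817/10864.

18817/10864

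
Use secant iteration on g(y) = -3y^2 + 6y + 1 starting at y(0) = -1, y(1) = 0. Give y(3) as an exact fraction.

g(-1) = -8, g(0) = 1. y(2) = 0 - 1·(0 - (-1))/(1 - (-8)) = -1/9.
g(0) = 1, g(-1/9) = 8/27. y(3) = (-1/9) - (8/27)·((-1/9) - 0)/((8/27) - 1) = -3/19.

-3/19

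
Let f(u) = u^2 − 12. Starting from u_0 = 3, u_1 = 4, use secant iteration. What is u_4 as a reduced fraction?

724/209

f(3) = −3, f(4) = 4. u_2 = 4 − 4·(4 − 3)/(4 − (−3)) = 24/7.
f(4) = 4, f(24/7) = −12/49. u_3 = (24/7) − (−12/49)·((24/7) − 4)/((−12/49) − 4) = 45/13.
f(24/7) = −12/49, f(45/13) = −3/169. u_4 = (45/13) − (−3/169)·((45/13) − (24/7))/((−3/169) − (−12/49)) = 724/209.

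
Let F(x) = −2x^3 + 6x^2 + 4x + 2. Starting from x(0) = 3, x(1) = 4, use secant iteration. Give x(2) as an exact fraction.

7/2

F(3) = 14, F(4) = −14. x(2) = 4 − (−14)·(4 − 3)/((−14) − 14) = 7/2.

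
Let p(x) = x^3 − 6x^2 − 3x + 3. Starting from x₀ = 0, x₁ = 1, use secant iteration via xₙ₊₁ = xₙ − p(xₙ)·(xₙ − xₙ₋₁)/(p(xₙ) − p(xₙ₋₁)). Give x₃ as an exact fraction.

p(0) = 3, p(1) = −5. x₂ = 1 − (−5)·(1 − 0)/((−5) − 3) = 3/8.
p(1) = −5, p(3/8) = 555/512. x₃ = (3/8) − (555/512)·((3/8) − 1)/((555/512) − (−5)) = 303/623.

303/623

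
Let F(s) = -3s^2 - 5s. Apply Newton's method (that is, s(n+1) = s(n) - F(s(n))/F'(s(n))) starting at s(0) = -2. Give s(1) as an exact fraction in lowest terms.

F'(s) = -6s - 5.
F(-2) = -2, F'(-2) = 7, so s(1) = (-2) - (-2)/7 = -12/7.

-12/7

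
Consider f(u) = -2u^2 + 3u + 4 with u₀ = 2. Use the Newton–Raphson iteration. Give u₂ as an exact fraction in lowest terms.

f'(u) = -4u + 3.
f(2) = 2, f'(2) = -5, so u₁ = 2 - 2/(-5) = 12/5.
f(12/5) = -8/25, f'(12/5) = -33/5, so u₂ = (12/5) - (-8/25)/(-33/5) = 388/165.

388/165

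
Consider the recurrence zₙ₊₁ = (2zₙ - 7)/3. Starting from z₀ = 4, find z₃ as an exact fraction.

-101/27

z₁ = (2·4 - 7)/3 = 1/3.
z₂ = (2·(1/3) - 7)/3 = -19/9.
z₃ = (2·(-19/9) - 7)/3 = -101/27.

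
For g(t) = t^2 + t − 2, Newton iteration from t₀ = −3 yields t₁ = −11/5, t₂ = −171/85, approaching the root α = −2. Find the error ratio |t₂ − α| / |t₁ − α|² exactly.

t₁ − α = −11/5 − (−2) = −11/5 + 2 = −1/5, so |t₁ − α| = 1/5.
t₂ − α = −171/85 − (−2) = −171/85 + 2 = −1/85, so |t₂ − α| = 1/85.
|t₁ − α|² = 1/25.
Ratio = (1/85) / (1/25) = 5/17.

5/17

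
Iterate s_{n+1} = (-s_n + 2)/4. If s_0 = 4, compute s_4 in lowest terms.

s_1 = (-4 + 2)/4 = -1/2.
s_2 = (-(-1/2) + 2)/4 = 5/8.
s_3 = (-(5/8) + 2)/4 = 11/32.
s_4 = (-(11/32) + 2)/4 = 53/128.

53/128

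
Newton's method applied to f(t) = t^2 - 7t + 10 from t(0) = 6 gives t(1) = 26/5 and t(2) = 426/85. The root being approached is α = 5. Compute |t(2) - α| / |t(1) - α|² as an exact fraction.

t(1) - α = 26/5 - 5 = 1/5, so |t(1) - α| = 1/5.
t(2) - α = 426/85 - 5 = 1/85, so |t(2) - α| = 1/85.
|t(1) - α|² = 1/25.
Ratio = (1/85) / (1/25) = 5/17.

5/17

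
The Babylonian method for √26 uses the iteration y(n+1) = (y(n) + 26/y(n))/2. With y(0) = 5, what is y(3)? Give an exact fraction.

y(1) = (5 + 26/5)/2 = 51/10.
y(2) = (51/10 + 26/(51/10))/2 = 5201/1020.
y(3) = (5201/1020 + 26/(5201/1020))/2 = 54100801/10610040.

54100801/10610040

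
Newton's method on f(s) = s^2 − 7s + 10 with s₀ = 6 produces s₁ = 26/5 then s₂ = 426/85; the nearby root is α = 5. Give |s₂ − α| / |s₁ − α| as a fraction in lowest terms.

s₁ − α = 26/5 − 5 = 1/5, so |s₁ − α| = 1/5.
s₂ − α = 426/85 − 5 = 1/85, so |s₂ − α| = 1/85.
Ratio = (1/85) / (1/5) = 1/17.

1/17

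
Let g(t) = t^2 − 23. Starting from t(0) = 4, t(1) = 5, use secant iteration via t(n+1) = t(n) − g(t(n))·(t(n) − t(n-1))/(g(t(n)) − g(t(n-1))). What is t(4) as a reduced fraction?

g(4) = −7, g(5) = 2. t(2) = 5 − 2·(5 − 4)/(2 − (−7)) = 43/9.
g(5) = 2, g(43/9) = −14/81. t(3) = (43/9) − (−14/81)·((43/9) − 5)/((−14/81) − 2) = 211/44.
g(43/9) = −14/81, g(211/44) = −7/1936. t(4) = (211/44) − (−7/1936)·((211/44) − (43/9))/((−7/1936) − (−14/81)) = 18181/3791.

18181/3791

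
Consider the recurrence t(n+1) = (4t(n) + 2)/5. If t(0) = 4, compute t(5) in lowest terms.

8298/3125

t(1) = (4·4 + 2)/5 = 18/5.
t(2) = (4·(18/5) + 2)/5 = 82/25.
t(3) = (4·(82/25) + 2)/5 = 378/125.
t(4) = (4·(378/125) + 2)/5 = 1762/625.
t(5) = (4·(1762/625) + 2)/5 = 8298/3125.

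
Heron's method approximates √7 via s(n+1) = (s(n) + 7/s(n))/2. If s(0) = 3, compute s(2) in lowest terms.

127/48

s(1) = (3 + 7/3)/2 = 8/3.
s(2) = (8/3 + 7/(8/3))/2 = 127/48.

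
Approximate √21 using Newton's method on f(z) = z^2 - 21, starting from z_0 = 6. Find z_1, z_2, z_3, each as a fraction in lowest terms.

z_1 = 19/4, z_2 = 697/152, z_3 = 970993/211888

f'(z) = 2z.
f(6) = 15, f'(6) = 12, so z_1 = 6 - 15/12 = 19/4.
f(19/4) = 25/16, f'(19/4) = 19/2, so z_2 = (19/4) - (25/16)/(19/2) = 697/152.
f(697/152) = 625/23104, f'(697/152) = 697/76, so z_3 = (697/152) - (625/23104)/(697/76) = 970993/211888.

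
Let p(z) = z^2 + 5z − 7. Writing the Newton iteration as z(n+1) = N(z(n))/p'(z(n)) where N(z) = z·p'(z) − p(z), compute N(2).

11

p'(z) = 2z + 5.
N(z) = z·p'(z) − p(z) = z·(2z + 5) − (z^2 + 5z − 7) = z^2 + 7.
N(2) = 11.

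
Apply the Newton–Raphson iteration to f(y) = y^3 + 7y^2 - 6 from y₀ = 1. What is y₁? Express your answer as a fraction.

f'(y) = 3y^2 + 14y.
f(1) = 2, f'(1) = 17, so y₁ = 1 - 2/17 = 15/17.

15/17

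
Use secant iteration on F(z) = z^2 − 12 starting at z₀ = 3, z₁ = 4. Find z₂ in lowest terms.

F(3) = −3, F(4) = 4. z₂ = 4 − 4·(4 − 3)/(4 − (−3)) = 24/7.

24/7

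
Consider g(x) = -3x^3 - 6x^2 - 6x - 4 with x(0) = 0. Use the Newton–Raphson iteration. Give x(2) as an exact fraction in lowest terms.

g'(x) = -9x^2 - 12x - 6.
g(0) = -4, g'(0) = -6, so x(1) = 0 - (-4)/(-6) = -2/3.
g(-2/3) = -16/9, g'(-2/3) = -2, so x(2) = (-2/3) - (-16/9)/(-2) = -14/9.

-14/9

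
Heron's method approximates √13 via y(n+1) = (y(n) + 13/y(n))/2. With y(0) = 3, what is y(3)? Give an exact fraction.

14159/3927

y(1) = (3 + 13/3)/2 = 11/3.
y(2) = (11/3 + 13/(11/3))/2 = 119/33.
y(3) = (119/33 + 13/(119/33))/2 = 14159/3927.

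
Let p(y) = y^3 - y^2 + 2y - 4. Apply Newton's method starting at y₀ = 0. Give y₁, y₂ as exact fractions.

p'(y) = 3y^2 - 2y + 2.
p(0) = -4, p'(0) = 2, so y₁ = 0 - (-4)/2 = 2.
p(2) = 4, p'(2) = 10, so y₂ = 2 - 4/10 = 8/5.

y₁ = 2, y₂ = 8/5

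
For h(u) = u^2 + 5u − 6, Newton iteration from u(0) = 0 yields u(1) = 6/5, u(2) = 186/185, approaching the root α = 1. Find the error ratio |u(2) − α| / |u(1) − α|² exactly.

u(1) − α = 6/5 − 1 = 1/5, so |u(1) − α| = 1/5.
u(2) − α = 186/185 − 1 = 1/185, so |u(2) − α| = 1/185.
|u(1) − α|² = 1/25.
Ratio = (1/185) / (1/25) = 5/37.

5/37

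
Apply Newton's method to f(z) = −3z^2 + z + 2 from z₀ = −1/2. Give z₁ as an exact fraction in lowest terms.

f'(z) = −6z + 1.
f(−1/2) = 3/4, f'(−1/2) = 4, so z₁ = (−1/2) − (3/4)/4 = −11/16.

−11/16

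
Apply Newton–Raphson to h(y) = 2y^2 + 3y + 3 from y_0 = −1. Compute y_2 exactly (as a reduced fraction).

−1/7

h'(y) = 4y + 3.
h(−1) = 2, h'(−1) = −1, so y_1 = (−1) − 2/(−1) = 1.
h(1) = 8, h'(1) = 7, so y_2 = 1 − 8/7 = −1/7.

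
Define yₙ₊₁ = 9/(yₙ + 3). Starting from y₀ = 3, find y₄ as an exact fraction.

15/8

y₁ = 9/(3 + 3) = 3/2.
y₂ = 9/(3/2 + 3) = 2.
y₃ = 9/(2 + 3) = 9/5.
y₄ = 9/(9/5 + 3) = 15/8.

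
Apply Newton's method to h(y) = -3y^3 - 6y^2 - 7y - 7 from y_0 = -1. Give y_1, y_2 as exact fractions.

y_1 = -7/4, y_2 = -95/62

h'(y) = -9y^2 - 12y - 7.
h(-1) = -3, h'(-1) = -4, so y_1 = (-1) - (-3)/(-4) = -7/4.
h(-7/4) = 189/64, h'(-7/4) = -217/16, so y_2 = (-7/4) - (189/64)/(-217/16) = -95/62.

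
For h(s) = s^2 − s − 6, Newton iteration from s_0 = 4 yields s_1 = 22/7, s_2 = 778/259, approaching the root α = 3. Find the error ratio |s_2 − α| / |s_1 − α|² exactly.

7/37

s_1 − α = 22/7 − 3 = 1/7, so |s_1 − α| = 1/7.
s_2 − α = 778/259 − 3 = 1/259, so |s_2 − α| = 1/259.
|s_1 − α|² = 1/49.
Ratio = (1/259) / (1/49) = 7/37.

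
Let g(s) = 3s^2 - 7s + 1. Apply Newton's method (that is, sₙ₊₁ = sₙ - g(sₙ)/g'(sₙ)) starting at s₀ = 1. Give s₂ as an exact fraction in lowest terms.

g'(s) = 6s - 7.
g(1) = -3, g'(1) = -1, so s₁ = 1 - (-3)/(-1) = -2.
g(-2) = 27, g'(-2) = -19, so s₂ = (-2) - 27/(-19) = -11/19.

-11/19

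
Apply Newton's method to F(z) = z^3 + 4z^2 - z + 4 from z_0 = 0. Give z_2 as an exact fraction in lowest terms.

F'(z) = 3z^2 + 8z - 1.
F(0) = 4, F'(0) = -1, so z_1 = 0 - 4/(-1) = 4.
F(4) = 128, F'(4) = 79, so z_2 = 4 - 128/79 = 188/79.

188/79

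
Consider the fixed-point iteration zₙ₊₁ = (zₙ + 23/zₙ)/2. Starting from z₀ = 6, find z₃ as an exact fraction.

z₁ = (6 + 23/6)/2 = 59/12.
z₂ = (59/12 + 23/(59/12))/2 = 6793/1416.
z₃ = (6793/1416 + 23/(6793/1416))/2 = 92261137/19237776.

92261137/19237776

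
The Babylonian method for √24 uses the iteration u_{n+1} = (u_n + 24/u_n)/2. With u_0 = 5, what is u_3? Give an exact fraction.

46099201/9409960

u_1 = (5 + 24/5)/2 = 49/10.
u_2 = (49/10 + 24/(49/10))/2 = 4801/980.
u_3 = (4801/980 + 24/(4801/980))/2 = 46099201/9409960.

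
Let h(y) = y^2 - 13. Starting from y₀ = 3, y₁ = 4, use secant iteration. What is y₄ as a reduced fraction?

h(3) = -4, h(4) = 3. y₂ = 4 - 3·(4 - 3)/(3 - (-4)) = 25/7.
h(4) = 3, h(25/7) = -12/49. y₃ = (25/7) - (-12/49)·((25/7) - 4)/((-12/49) - 3) = 191/53.
h(25/7) = -12/49, h(191/53) = -36/2809. y₄ = (191/53) - (-36/2809)·((191/53) - (25/7))/((-36/2809) - (-12/49)) = 4799/1331.

4799/1331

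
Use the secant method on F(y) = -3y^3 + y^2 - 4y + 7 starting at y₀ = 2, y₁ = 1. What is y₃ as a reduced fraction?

5987/5503

F(2) = -21, F(1) = 1. y₂ = 1 - 1·(1 - 2)/(1 - (-21)) = 23/22.
F(1) = 1, F(23/22) = 5145/10648. y₃ = (23/22) - (5145/10648)·((23/22) - 1)/((5145/10648) - 1) = 5987/5503.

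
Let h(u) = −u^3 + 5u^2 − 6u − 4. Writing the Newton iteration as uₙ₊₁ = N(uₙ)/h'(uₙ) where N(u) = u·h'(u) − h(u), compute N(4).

h'(u) = −3u^2 + 10u − 6.
N(u) = u·h'(u) − h(u) = u·(−3u^2 + 10u − 6) − (−u^3 + 5u^2 − 6u − 4) = −2u^3 + 5u^2 + 4.
N(4) = −44.

−44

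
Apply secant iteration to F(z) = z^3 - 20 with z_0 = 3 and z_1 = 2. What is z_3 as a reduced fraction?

F(3) = 7, F(2) = -12. z_2 = 2 - (-12)·(2 - 3)/((-12) - 7) = 50/19.
F(2) = -12, F(50/19) = -12180/6859. z_3 = (50/19) - (-12180/6859)·((50/19) - 2)/((-12180/6859) - (-12)) = 1335/487.

1335/487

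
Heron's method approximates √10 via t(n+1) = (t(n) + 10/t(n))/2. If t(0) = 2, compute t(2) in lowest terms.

t(1) = (2 + 10/2)/2 = 7/2.
t(2) = (7/2 + 10/(7/2))/2 = 89/28.

89/28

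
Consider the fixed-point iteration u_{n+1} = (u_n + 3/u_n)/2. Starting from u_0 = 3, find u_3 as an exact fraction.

u_1 = (3 + 3/3)/2 = 2.
u_2 = (2 + 3/2)/2 = 7/4.
u_3 = (7/4 + 3/(7/4))/2 = 97/56.

97/56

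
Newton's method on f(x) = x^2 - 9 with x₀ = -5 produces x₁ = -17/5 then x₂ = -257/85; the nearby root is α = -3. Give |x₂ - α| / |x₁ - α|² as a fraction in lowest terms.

5/34

x₁ - α = -17/5 - (-3) = -17/5 + 3 = -2/5, so |x₁ - α| = 2/5.
x₂ - α = -257/85 - (-3) = -257/85 + 3 = -2/85, so |x₂ - α| = 2/85.
|x₁ - α|² = 4/25.
Ratio = (2/85) / (4/25) = 5/34.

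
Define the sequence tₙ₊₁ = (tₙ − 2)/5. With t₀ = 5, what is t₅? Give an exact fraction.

−1557/3125

t₁ = (5 − 2)/5 = 3/5.
t₂ = ((3/5) − 2)/5 = −7/25.
t₃ = ((−7/25) − 2)/5 = −57/125.
t₄ = ((−57/125) − 2)/5 = −307/625.
t₅ = ((−307/625) − 2)/5 = −1557/3125.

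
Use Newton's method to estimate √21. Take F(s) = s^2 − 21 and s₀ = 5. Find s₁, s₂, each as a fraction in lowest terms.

F'(s) = 2s.
F(5) = 4, F'(5) = 10, so s₁ = 5 − 4/10 = 23/5.
F(23/5) = 4/25, F'(23/5) = 46/5, so s₂ = (23/5) − (4/25)/(46/5) = 527/115.

s₁ = 23/5, s₂ = 527/115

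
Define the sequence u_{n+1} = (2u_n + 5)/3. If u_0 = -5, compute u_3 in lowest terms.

55/27

u_1 = (2·(-5) + 5)/3 = -5/3.
u_2 = (2·(-5/3) + 5)/3 = 5/9.
u_3 = (2·(5/9) + 5)/3 = 55/27.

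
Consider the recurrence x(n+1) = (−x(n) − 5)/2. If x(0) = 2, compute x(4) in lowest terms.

x(1) = (−2 − 5)/2 = −7/2.
x(2) = (−(−7/2) − 5)/2 = −3/4.
x(3) = (−(−3/4) − 5)/2 = −17/8.
x(4) = (−(−17/8) − 5)/2 = −23/16.

−23/16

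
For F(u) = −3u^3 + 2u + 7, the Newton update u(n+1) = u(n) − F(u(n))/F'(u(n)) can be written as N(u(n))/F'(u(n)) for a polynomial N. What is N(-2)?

41

F'(u) = −9u^2 + 2.
N(u) = u·F'(u) − F(u) = u·(−9u^2 + 2) − (−3u^3 + 2u + 7) = −6u^3 − 7.
N(-2) = 41.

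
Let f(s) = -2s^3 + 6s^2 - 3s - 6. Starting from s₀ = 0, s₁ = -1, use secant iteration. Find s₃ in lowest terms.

-1326/1931

f(0) = -6, f(-1) = 5. s₂ = (-1) - 5·((-1) - 0)/(5 - (-6)) = -6/11.
f(-1) = 5, f(-6/11) = -3000/1331. s₃ = (-6/11) - (-3000/1331)·((-6/11) - (-1))/((-3000/1331) - 5) = -1326/1931.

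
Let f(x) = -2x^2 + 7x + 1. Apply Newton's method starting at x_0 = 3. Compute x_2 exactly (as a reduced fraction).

f'(x) = -4x + 7.
f(3) = 4, f'(3) = -5, so x_1 = 3 - 4/(-5) = 19/5.
f(19/5) = -32/25, f'(19/5) = -41/5, so x_2 = (19/5) - (-32/25)/(-41/5) = 747/205.

747/205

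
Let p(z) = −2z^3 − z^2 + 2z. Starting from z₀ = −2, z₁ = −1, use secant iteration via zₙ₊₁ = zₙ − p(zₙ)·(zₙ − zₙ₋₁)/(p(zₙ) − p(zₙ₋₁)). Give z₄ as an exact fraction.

−10902550/8676589

p(−2) = 8, p(−1) = −1. z₂ = (−1) − (−1)·((−1) − (−2))/((−1) − 8) = −10/9.
p(−1) = −1, p(−10/9) = −520/729. z₃ = (−10/9) − (−520/729)·((−10/9) − (−1))/((−520/729) − (−1)) = −290/209.
p(−10/9) = −520/729, p(−290/209) = 5866120/9129329. z₄ = (−290/209) − (5866120/9129329)·((−290/209) − (−10/9))/((5866120/9129329) − (−520/729)) = −10902550/8676589.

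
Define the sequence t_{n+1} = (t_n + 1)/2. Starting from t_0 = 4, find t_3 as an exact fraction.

11/8

t_1 = (4 + 1)/2 = 5/2.
t_2 = ((5/2) + 1)/2 = 7/4.
t_3 = ((7/4) + 1)/2 = 11/8.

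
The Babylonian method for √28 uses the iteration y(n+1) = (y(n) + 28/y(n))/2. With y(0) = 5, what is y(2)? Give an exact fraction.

y(1) = (5 + 28/5)/2 = 53/10.
y(2) = (53/10 + 28/(53/10))/2 = 5609/1060.

5609/1060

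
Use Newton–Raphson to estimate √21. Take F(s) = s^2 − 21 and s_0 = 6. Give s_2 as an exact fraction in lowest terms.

697/152

F'(s) = 2s.
F(6) = 15, F'(6) = 12, so s_1 = 6 − 15/12 = 19/4.
F(19/4) = 25/16, F'(19/4) = 19/2, so s_2 = (19/4) − (25/16)/(19/2) = 697/152.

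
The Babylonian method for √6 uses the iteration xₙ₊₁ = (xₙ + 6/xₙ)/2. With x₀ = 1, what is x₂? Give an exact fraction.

73/28

x₁ = (1 + 6/1)/2 = 7/2.
x₂ = (7/2 + 6/(7/2))/2 = 73/28.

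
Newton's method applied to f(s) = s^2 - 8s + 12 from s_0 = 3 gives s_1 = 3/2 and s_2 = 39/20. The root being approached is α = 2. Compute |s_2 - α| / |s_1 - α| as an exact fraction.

s_1 - α = 3/2 - 2 = -1/2, so |s_1 - α| = 1/2.
s_2 - α = 39/20 - 2 = -1/20, so |s_2 - α| = 1/20.
Ratio = (1/20) / (1/2) = 1/10.

1/10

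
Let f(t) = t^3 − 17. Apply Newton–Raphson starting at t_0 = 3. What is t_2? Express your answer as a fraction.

f'(t) = 3t^2.
f(3) = 10, f'(3) = 27, so t_1 = 3 − 10/27 = 71/27.
f(71/27) = 23300/19683, f'(71/27) = 5041/243, so t_2 = (71/27) − (23300/19683)/(5041/243) = 1050433/408321.

1050433/408321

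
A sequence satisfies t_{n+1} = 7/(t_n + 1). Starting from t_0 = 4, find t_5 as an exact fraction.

t_1 = 7/(4 + 1) = 7/5.
t_2 = 7/(7/5 + 1) = 35/12.
t_3 = 7/(35/12 + 1) = 84/47.
t_4 = 7/(84/47 + 1) = 329/131.
t_5 = 7/(329/131 + 1) = 917/460.

917/460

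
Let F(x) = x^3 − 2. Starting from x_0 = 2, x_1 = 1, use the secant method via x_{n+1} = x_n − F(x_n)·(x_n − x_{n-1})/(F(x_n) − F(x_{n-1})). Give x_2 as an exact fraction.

F(2) = 6, F(1) = −1. x_2 = 1 − (−1)·(1 − 2)/((−1) − 6) = 8/7.

8/7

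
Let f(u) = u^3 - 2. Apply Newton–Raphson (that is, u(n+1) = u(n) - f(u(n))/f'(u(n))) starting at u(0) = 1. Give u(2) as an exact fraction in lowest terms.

91/72

f'(u) = 3u^2.
f(1) = -1, f'(1) = 3, so u(1) = 1 - (-1)/3 = 4/3.
f(4/3) = 10/27, f'(4/3) = 16/3, so u(2) = (4/3) - (10/27)/(16/3) = 91/72.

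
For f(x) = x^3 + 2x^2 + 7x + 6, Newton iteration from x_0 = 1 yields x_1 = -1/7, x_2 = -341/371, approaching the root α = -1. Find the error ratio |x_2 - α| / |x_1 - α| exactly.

x_1 - α = -1/7 - (-1) = -1/7 + 1 = 6/7, so |x_1 - α| = 6/7.
x_2 - α = -341/371 - (-1) = -341/371 + 1 = 30/371, so |x_2 - α| = 30/371.
Ratio = (30/371) / (6/7) = 5/53.

5/53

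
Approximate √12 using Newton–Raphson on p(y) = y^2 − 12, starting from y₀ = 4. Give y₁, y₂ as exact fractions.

p'(y) = 2y.
p(4) = 4, p'(4) = 8, so y₁ = 4 − 4/8 = 7/2.
p(7/2) = 1/4, p'(7/2) = 7, so y₂ = (7/2) − (1/4)/7 = 97/28.

y₁ = 7/2, y₂ = 97/28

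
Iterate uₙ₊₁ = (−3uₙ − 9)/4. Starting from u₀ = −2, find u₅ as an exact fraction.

u₁ = (−3·(−2) − 9)/4 = −3/4.
u₂ = (−3·(−3/4) − 9)/4 = −27/16.
u₃ = (−3·(−27/16) − 9)/4 = −63/64.
u₄ = (−3·(−63/64) − 9)/4 = −387/256.
u₅ = (−3·(−387/256) − 9)/4 = −1143/1024.

−1143/1024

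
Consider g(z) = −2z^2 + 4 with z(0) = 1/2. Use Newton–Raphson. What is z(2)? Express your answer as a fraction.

g'(z) = −4z.
g(1/2) = 7/2, g'(1/2) = −2, so z(1) = (1/2) − (7/2)/(−2) = 9/4.
g(9/4) = −49/8, g'(9/4) = −9, so z(2) = (9/4) − (−49/8)/(−9) = 113/72.

113/72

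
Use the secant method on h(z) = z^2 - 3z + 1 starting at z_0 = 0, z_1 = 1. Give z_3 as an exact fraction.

h(0) = 1, h(1) = -1. z_2 = 1 - (-1)·(1 - 0)/((-1) - 1) = 1/2.
h(1) = -1, h(1/2) = -1/4. z_3 = (1/2) - (-1/4)·((1/2) - 1)/((-1/4) - (-1)) = 1/3.

1/3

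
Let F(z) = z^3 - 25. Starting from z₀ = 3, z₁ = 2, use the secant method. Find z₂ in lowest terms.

F(3) = 2, F(2) = -17. z₂ = 2 - (-17)·(2 - 3)/((-17) - 2) = 55/19.

55/19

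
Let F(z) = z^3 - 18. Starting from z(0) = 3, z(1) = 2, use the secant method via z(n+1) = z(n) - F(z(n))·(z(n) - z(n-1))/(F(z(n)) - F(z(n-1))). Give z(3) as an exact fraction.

F(3) = 9, F(2) = -10. z(2) = 2 - (-10)·(2 - 3)/((-10) - 9) = 48/19.
F(2) = -10, F(48/19) = -12870/6859. z(3) = (48/19) - (-12870/6859)·((48/19) - 2)/((-12870/6859) - (-10)) = 7377/2786.

7377/2786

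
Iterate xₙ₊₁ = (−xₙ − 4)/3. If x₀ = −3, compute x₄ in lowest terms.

−83/81

x₁ = (−(−3) − 4)/3 = −1/3.
x₂ = (−(−1/3) − 4)/3 = −11/9.
x₃ = (−(−11/9) − 4)/3 = −25/27.
x₄ = (−(−25/27) − 4)/3 = −83/81.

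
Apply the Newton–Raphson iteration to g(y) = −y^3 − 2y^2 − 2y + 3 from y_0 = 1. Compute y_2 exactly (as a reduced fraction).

3755/5049

g'(y) = −3y^2 − 4y − 2.
g(1) = −2, g'(1) = −9, so y_1 = 1 − (−2)/(−9) = 7/9.
g(7/9) = −172/729, g'(7/9) = −187/27, so y_2 = (7/9) − (−172/729)/(−187/27) = 3755/5049.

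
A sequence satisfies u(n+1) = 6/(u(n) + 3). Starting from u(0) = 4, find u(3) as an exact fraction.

u(1) = 6/(4 + 3) = 6/7.
u(2) = 6/(6/7 + 3) = 14/9.
u(3) = 6/(14/9 + 3) = 54/41.

54/41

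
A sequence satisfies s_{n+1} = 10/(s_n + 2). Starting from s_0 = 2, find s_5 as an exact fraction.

s_1 = 10/(2 + 2) = 5/2.
s_2 = 10/(5/2 + 2) = 20/9.
s_3 = 10/(20/9 + 2) = 45/19.
s_4 = 10/(45/19 + 2) = 190/83.
s_5 = 10/(190/83 + 2) = 415/178.

415/178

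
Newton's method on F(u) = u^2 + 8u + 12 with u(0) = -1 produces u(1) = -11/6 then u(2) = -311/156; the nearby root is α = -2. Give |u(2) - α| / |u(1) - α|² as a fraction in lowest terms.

3/13

u(1) - α = -11/6 - (-2) = -11/6 + 2 = 1/6, so |u(1) - α| = 1/6.
u(2) - α = -311/156 - (-2) = -311/156 + 2 = 1/156, so |u(2) - α| = 1/156.
|u(1) - α|² = 1/36.
Ratio = (1/156) / (1/36) = 3/13.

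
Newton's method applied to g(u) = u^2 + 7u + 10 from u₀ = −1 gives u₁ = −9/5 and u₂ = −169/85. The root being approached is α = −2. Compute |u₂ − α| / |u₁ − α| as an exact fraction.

1/17

u₁ − α = −9/5 − (−2) = −9/5 + 2 = 1/5, so |u₁ − α| = 1/5.
u₂ − α = −169/85 − (−2) = −169/85 + 2 = 1/85, so |u₂ − α| = 1/85.
Ratio = (1/85) / (1/5) = 1/17.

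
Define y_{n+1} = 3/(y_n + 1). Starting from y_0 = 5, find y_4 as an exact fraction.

y_1 = 3/(5 + 1) = 1/2.
y_2 = 3/(1/2 + 1) = 2.
y_3 = 3/(2 + 1) = 1.
y_4 = 3/(1 + 1) = 3/2.

3/2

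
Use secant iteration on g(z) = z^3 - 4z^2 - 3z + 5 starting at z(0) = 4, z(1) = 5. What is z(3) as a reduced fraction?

53155/12083

g(4) = -7, g(5) = 15. z(2) = 5 - 15·(5 - 4)/(15 - (-7)) = 95/22.
g(5) = 15, g(95/22) = -21525/10648. z(3) = (95/22) - (-21525/10648)·((95/22) - 5)/((-21525/10648) - 15) = 53155/12083.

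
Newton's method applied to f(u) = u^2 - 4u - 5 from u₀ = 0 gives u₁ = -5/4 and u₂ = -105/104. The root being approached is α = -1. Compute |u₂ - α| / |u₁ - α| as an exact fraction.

u₁ - α = -5/4 - (-1) = -5/4 + 1 = -1/4, so |u₁ - α| = 1/4.
u₂ - α = -105/104 - (-1) = -105/104 + 1 = -1/104, so |u₂ - α| = 1/104.
Ratio = (1/104) / (1/4) = 1/26.

1/26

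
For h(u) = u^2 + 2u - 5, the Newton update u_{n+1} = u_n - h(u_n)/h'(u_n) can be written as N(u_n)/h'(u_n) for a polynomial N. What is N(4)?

h'(u) = 2u + 2.
N(u) = u·h'(u) - h(u) = u·(2u + 2) - (u^2 + 2u - 5) = u^2 + 5.
N(4) = 21.

21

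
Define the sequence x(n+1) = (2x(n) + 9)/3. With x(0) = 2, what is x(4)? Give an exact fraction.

x(1) = (2·2 + 9)/3 = 13/3.
x(2) = (2·(13/3) + 9)/3 = 53/9.
x(3) = (2·(53/9) + 9)/3 = 187/27.
x(4) = (2·(187/27) + 9)/3 = 617/81.

617/81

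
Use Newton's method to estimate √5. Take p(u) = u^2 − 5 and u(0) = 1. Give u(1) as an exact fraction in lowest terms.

3

p'(u) = 2u.
p(1) = −4, p'(1) = 2, so u(1) = 1 − (−4)/2 = 3.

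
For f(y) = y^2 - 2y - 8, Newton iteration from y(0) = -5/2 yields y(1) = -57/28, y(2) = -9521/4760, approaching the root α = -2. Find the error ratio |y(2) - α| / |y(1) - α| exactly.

y(1) - α = -57/28 - (-2) = -57/28 + 2 = -1/28, so |y(1) - α| = 1/28.
y(2) - α = -9521/4760 - (-2) = -9521/4760 + 2 = -1/4760, so |y(2) - α| = 1/4760.
Ratio = (1/4760) / (1/28) = 1/170.

1/170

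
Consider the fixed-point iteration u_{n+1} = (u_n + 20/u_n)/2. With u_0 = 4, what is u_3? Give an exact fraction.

u_1 = (4 + 20/4)/2 = 9/2.
u_2 = (9/2 + 20/(9/2))/2 = 161/36.
u_3 = (161/36 + 20/(161/36))/2 = 51841/11592.

51841/11592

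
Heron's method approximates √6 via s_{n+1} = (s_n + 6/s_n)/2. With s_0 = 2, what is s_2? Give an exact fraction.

s_1 = (2 + 6/2)/2 = 5/2.
s_2 = (5/2 + 6/(5/2))/2 = 49/20.

49/20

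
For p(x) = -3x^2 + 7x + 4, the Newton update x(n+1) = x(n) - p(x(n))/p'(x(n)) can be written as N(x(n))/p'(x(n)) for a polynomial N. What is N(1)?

p'(x) = -6x + 7.
N(x) = x·p'(x) - p(x) = x·(-6x + 7) - (-3x^2 + 7x + 4) = -3x^2 - 4.
N(1) = -7.

-7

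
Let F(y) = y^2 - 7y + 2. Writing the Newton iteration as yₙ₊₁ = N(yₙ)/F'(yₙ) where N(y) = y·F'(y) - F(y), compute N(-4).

14

F'(y) = 2y - 7.
N(y) = y·F'(y) - F(y) = y·(2y - 7) - (y^2 - 7y + 2) = y^2 - 2.
N(-4) = 14.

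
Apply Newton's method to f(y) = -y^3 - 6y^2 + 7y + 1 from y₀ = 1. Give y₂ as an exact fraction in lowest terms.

f'(y) = -3y^2 - 12y + 7.
f(1) = 1, f'(1) = -8, so y₁ = 1 - 1/(-8) = 9/8.
f(9/8) = -73/512, f'(9/8) = -659/64, so y₂ = (9/8) - (-73/512)/(-659/64) = 2929/2636.

2929/2636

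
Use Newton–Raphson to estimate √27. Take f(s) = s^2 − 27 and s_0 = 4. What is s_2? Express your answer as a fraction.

f'(s) = 2s.
f(4) = −11, f'(4) = 8, so s_1 = 4 − (−11)/8 = 43/8.
f(43/8) = 121/64, f'(43/8) = 43/4, so s_2 = (43/8) − (121/64)/(43/4) = 3577/688.

3577/688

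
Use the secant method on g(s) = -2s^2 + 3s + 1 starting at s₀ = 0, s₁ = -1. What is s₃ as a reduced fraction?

g(0) = 1, g(-1) = -4. s₂ = (-1) - (-4)·((-1) - 0)/((-4) - 1) = -1/5.
g(-1) = -4, g(-1/5) = 8/25. s₃ = (-1/5) - (8/25)·((-1/5) - (-1))/((8/25) - (-4)) = -7/27.

-7/27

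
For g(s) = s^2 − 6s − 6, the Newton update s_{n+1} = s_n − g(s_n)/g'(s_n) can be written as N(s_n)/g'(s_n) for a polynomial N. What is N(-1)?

g'(s) = 2s − 6.
N(s) = s·g'(s) − g(s) = s·(2s − 6) − (s^2 − 6s − 6) = s^2 + 6.
N(-1) = 7.

7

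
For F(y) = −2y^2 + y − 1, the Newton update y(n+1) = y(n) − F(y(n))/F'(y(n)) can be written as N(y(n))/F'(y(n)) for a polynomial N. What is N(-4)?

−31

F'(y) = −4y + 1.
N(y) = y·F'(y) − F(y) = y·(−4y + 1) − (−2y^2 + y − 1) = −2y^2 + 1.
N(-4) = −31.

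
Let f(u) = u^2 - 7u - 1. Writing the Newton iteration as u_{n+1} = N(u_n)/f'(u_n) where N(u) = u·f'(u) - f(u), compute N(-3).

10

f'(u) = 2u - 7.
N(u) = u·f'(u) - f(u) = u·(2u - 7) - (u^2 - 7u - 1) = u^2 + 1.
N(-3) = 10.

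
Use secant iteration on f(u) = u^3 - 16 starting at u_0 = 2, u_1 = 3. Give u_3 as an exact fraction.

19990/7987

f(2) = -8, f(3) = 11. u_2 = 3 - 11·(3 - 2)/(11 - (-8)) = 46/19.
f(3) = 11, f(46/19) = -12408/6859. u_3 = (46/19) - (-12408/6859)·((46/19) - 3)/((-12408/6859) - 11) = 19990/7987.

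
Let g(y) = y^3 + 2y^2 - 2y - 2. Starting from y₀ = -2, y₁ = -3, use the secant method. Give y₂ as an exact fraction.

-16/7

g(-2) = 2, g(-3) = -5. y₂ = (-3) - (-5)·((-3) - (-2))/((-5) - 2) = -16/7.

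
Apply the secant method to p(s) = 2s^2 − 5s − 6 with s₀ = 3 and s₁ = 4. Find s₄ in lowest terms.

p(3) = −3, p(4) = 6. s₂ = 4 − 6·(4 − 3)/(6 − (−3)) = 10/3.
p(4) = 6, p(10/3) = −4/9. s₃ = (10/3) − (−4/9)·((10/3) − 4)/((−4/9) − 6) = 98/29.
p(10/3) = −4/9, p(98/29) = −48/841. s₄ = (98/29) − (−48/841)·((98/29) − (10/3))/((−48/841) − (−4/9)) = 2482/733.

2482/733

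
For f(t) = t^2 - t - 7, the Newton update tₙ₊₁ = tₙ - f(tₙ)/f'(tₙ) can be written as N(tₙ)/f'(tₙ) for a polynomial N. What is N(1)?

8

f'(t) = 2t - 1.
N(t) = t·f'(t) - f(t) = t·(2t - 1) - (t^2 - t - 7) = t^2 + 7.
N(1) = 8.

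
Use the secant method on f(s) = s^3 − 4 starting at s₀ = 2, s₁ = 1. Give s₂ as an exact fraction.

10/7

f(2) = 4, f(1) = −3. s₂ = 1 − (−3)·(1 − 2)/((−3) − 4) = 10/7.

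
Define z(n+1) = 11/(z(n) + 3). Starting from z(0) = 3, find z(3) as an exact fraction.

319/153

z(1) = 11/(3 + 3) = 11/6.
z(2) = 11/(11/6 + 3) = 66/29.
z(3) = 11/(66/29 + 3) = 319/153.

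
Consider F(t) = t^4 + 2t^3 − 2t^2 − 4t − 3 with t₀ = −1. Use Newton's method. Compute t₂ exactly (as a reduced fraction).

F'(t) = 4t^3 + 6t^2 − 4t − 4.
F(−1) = −2, F'(−1) = 2, so t₁ = (−1) − (−2)/2 = 0.
F(0) = −3, F'(0) = −4, so t₂ = 0 − (−3)/(−4) = −3/4.

−3/4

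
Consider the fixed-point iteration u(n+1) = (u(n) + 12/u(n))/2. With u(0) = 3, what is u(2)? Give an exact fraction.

97/28

u(1) = (3 + 12/3)/2 = 7/2.
u(2) = (7/2 + 12/(7/2))/2 = 97/28.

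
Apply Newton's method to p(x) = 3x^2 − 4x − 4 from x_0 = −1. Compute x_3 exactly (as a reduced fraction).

−3587227/5380840

p'(x) = 6x − 4.
p(−1) = 3, p'(−1) = −10, so x_1 = (−1) − 3/(−10) = −7/10.
p(−7/10) = 27/100, p'(−7/10) = −41/5, so x_2 = (−7/10) − (27/100)/(−41/5) = −547/820.
p(−547/820) = 2187/672400, p'(−547/820) = −3281/410, so x_3 = (−547/820) − (2187/672400)/(−3281/410) = −3587227/5380840.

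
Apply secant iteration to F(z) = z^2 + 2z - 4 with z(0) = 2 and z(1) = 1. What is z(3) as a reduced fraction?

26/21

F(2) = 4, F(1) = -1. z(2) = 1 - (-1)·(1 - 2)/((-1) - 4) = 6/5.
F(1) = -1, F(6/5) = -4/25. z(3) = (6/5) - (-4/25)·((6/5) - 1)/((-4/25) - (-1)) = 26/21.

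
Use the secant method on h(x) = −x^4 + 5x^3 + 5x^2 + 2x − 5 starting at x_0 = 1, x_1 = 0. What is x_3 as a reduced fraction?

h(1) = 6, h(0) = −5. x_2 = 0 − (−5)·(0 − 1)/((−5) − 6) = 5/11.
h(0) = −5, h(5/11) = −38520/14641. x_3 = (5/11) − (−38520/14641)·((5/11) − 0)/((−38520/14641) − (−5)) = 6655/6937.

6655/6937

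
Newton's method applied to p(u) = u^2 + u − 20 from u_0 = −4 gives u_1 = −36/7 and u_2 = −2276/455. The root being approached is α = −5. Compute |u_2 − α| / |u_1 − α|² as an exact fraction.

7/65

u_1 − α = −36/7 − (−5) = −36/7 + 5 = −1/7, so |u_1 − α| = 1/7.
u_2 − α = −2276/455 − (−5) = −2276/455 + 5 = −1/455, so |u_2 − α| = 1/455.
|u_1 − α|² = 1/49.
Ratio = (1/455) / (1/49) = 7/65.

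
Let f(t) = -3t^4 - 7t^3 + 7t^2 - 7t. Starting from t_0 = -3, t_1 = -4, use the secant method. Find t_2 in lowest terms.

-22/7

f(-3) = 30, f(-4) = -180. t_2 = (-4) - (-180)·((-4) - (-3))/((-180) - 30) = -22/7.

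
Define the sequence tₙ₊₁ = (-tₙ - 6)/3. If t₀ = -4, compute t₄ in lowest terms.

-124/81

t₁ = (-(-4) - 6)/3 = -2/3.
t₂ = (-(-2/3) - 6)/3 = -16/9.
t₃ = (-(-16/9) - 6)/3 = -38/27.
t₄ = (-(-38/27) - 6)/3 = -124/81.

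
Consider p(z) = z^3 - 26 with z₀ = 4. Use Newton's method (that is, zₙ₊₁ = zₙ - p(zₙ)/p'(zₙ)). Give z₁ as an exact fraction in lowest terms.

77/24

p'(z) = 3z^2.
p(4) = 38, p'(4) = 48, so z₁ = 4 - 38/48 = 77/24.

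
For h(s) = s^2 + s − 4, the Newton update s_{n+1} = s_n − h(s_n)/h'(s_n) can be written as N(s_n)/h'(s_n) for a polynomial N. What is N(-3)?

h'(s) = 2s + 1.
N(s) = s·h'(s) − h(s) = s·(2s + 1) − (s^2 + s − 4) = s^2 + 4.
N(-3) = 13.

13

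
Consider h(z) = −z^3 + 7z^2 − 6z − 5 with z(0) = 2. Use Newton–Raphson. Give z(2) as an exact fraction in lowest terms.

7702/4565

h'(z) = −3z^2 + 14z − 6.
h(2) = 3, h'(2) = 10, so z(1) = 2 − 3/10 = 17/10.
h(17/10) = 117/1000, h'(17/10) = 913/100, so z(2) = (17/10) − (117/1000)/(913/100) = 7702/4565.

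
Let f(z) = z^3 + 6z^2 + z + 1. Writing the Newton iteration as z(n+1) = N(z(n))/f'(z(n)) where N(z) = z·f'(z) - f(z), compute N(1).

f'(z) = 3z^2 + 12z + 1.
N(z) = z·f'(z) - f(z) = z·(3z^2 + 12z + 1) - (z^3 + 6z^2 + z + 1) = 2z^3 + 6z^2 - 1.
N(1) = 7.

7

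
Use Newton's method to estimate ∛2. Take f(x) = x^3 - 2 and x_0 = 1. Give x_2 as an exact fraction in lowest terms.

91/72

f'(x) = 3x^2.
f(1) = -1, f'(1) = 3, so x_1 = 1 - (-1)/3 = 4/3.
f(4/3) = 10/27, f'(4/3) = 16/3, so x_2 = (4/3) - (10/27)/(16/3) = 91/72.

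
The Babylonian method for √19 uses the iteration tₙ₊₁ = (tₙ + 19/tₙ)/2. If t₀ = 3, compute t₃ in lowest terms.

t₁ = (3 + 19/3)/2 = 14/3.
t₂ = (14/3 + 19/(14/3))/2 = 367/84.
t₃ = (367/84 + 19/(367/84))/2 = 268753/61656.

268753/61656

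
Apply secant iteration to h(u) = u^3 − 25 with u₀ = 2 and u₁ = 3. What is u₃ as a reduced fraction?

27505/9409

h(2) = −17, h(3) = 2. u₂ = 3 − 2·(3 − 2)/(2 − (−17)) = 55/19.
h(3) = 2, h(55/19) = −5100/6859. u₃ = (55/19) − (−5100/6859)·((55/19) − 3)/((−5100/6859) − 2) = 27505/9409.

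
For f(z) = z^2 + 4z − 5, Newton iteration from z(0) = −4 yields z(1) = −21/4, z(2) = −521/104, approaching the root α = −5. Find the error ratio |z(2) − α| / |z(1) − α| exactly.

z(1) − α = −21/4 − (−5) = −21/4 + 5 = −1/4, so |z(1) − α| = 1/4.
z(2) − α = −521/104 − (−5) = −521/104 + 5 = −1/104, so |z(2) − α| = 1/104.
Ratio = (1/104) / (1/4) = 1/26.

1/26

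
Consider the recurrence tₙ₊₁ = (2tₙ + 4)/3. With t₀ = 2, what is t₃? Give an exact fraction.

92/27

t₁ = (2·2 + 4)/3 = 8/3.
t₂ = (2·(8/3) + 4)/3 = 28/9.
t₃ = (2·(28/9) + 4)/3 = 92/27.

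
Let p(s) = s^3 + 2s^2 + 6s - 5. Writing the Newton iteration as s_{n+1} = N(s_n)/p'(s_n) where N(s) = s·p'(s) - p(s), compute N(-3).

-31

p'(s) = 3s^2 + 4s + 6.
N(s) = s·p'(s) - p(s) = s·(3s^2 + 4s + 6) - (s^3 + 2s^2 + 6s - 5) = 2s^3 + 2s^2 + 5.
N(-3) = -31.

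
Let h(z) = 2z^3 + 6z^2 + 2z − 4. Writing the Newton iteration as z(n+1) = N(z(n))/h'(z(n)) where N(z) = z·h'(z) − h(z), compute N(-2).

h'(z) = 6z^2 + 12z + 2.
N(z) = z·h'(z) − h(z) = z·(6z^2 + 12z + 2) − (2z^3 + 6z^2 + 2z − 4) = 4z^3 + 6z^2 + 4.
N(-2) = −4.

−4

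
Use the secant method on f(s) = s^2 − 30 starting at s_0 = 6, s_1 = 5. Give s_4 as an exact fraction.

2525/461

f(6) = 6, f(5) = −5. s_2 = 5 − (−5)·(5 − 6)/((−5) − 6) = 60/11.
f(5) = −5, f(60/11) = −30/121. s_3 = (60/11) − (−30/121)·((60/11) − 5)/((−30/121) − (−5)) = 126/23.
f(60/11) = −30/121, f(126/23) = 6/529. s_4 = (126/23) − (6/529)·((126/23) − (60/11))/((6/529) − (−30/121)) = 2525/461.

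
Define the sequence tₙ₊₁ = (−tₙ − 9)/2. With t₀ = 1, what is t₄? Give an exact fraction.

t₁ = (−1 − 9)/2 = −5.
t₂ = (−(−5) − 9)/2 = −2.
t₃ = (−(−2) − 9)/2 = −7/2.
t₄ = (−(−7/2) − 9)/2 = −11/4.

−11/4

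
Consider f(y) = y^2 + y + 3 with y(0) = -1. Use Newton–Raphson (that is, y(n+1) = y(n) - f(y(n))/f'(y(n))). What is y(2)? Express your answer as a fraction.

f'(y) = 2y + 1.
f(-1) = 3, f'(-1) = -1, so y(1) = (-1) - 3/(-1) = 2.
f(2) = 9, f'(2) = 5, so y(2) = 2 - 9/5 = 1/5.

1/5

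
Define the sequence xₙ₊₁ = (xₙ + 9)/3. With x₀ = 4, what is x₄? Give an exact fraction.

364/81

x₁ = (4 + 9)/3 = 13/3.
x₂ = ((13/3) + 9)/3 = 40/9.
x₃ = ((40/9) + 9)/3 = 121/27.
x₄ = ((121/27) + 9)/3 = 364/81.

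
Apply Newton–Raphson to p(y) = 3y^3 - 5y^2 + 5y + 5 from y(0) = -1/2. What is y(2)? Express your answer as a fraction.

p'(y) = 9y^2 - 10y + 5.
p(-1/2) = 7/8, p'(-1/2) = 49/4, so y(1) = (-1/2) - (7/8)/(49/4) = -4/7.
p(-4/7) = -17/343, p'(-4/7) = 669/49, so y(2) = (-4/7) - (-17/343)/(669/49) = -2659/4683.

-2659/4683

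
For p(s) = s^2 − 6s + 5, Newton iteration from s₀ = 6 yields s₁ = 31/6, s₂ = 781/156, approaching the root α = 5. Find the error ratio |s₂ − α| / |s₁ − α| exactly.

s₁ − α = 31/6 − 5 = 1/6, so |s₁ − α| = 1/6.
s₂ − α = 781/156 − 5 = 1/156, so |s₂ − α| = 1/156.
Ratio = (1/156) / (1/6) = 1/26.

1/26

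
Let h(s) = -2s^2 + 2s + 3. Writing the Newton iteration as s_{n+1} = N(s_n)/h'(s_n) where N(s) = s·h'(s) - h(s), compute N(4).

-35

h'(s) = -4s + 2.
N(s) = s·h'(s) - h(s) = s·(-4s + 2) - (-2s^2 + 2s + 3) = -2s^2 - 3.
N(4) = -35.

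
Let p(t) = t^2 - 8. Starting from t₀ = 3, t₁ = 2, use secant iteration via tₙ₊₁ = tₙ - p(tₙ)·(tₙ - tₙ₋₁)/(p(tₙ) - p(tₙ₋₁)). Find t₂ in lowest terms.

14/5

p(3) = 1, p(2) = -4. t₂ = 2 - (-4)·(2 - 3)/((-4) - 1) = 14/5.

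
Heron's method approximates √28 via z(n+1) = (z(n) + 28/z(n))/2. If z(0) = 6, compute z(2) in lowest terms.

127/24

z(1) = (6 + 28/6)/2 = 16/3.
z(2) = (16/3 + 28/(16/3))/2 = 127/24.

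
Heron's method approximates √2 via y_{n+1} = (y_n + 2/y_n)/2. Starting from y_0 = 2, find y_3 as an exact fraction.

577/408

y_1 = (2 + 2/2)/2 = 3/2.
y_2 = (3/2 + 2/(3/2))/2 = 17/12.
y_3 = (17/12 + 2/(17/12))/2 = 577/408.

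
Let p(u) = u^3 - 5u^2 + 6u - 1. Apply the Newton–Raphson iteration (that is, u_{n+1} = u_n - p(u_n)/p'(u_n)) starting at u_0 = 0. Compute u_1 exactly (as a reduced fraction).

1/6

p'(u) = 3u^2 - 10u + 6.
p(0) = -1, p'(0) = 6, so u_1 = 0 - (-1)/6 = 1/6.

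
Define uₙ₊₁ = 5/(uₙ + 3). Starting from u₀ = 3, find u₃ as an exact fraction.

u₁ = 5/(3 + 3) = 5/6.
u₂ = 5/(5/6 + 3) = 30/23.
u₃ = 5/(30/23 + 3) = 115/99.

115/99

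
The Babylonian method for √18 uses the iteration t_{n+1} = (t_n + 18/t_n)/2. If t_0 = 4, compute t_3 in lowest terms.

t_1 = (4 + 18/4)/2 = 17/4.
t_2 = (17/4 + 18/(17/4))/2 = 577/136.
t_3 = (577/136 + 18/(577/136))/2 = 665857/156944.

665857/156944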